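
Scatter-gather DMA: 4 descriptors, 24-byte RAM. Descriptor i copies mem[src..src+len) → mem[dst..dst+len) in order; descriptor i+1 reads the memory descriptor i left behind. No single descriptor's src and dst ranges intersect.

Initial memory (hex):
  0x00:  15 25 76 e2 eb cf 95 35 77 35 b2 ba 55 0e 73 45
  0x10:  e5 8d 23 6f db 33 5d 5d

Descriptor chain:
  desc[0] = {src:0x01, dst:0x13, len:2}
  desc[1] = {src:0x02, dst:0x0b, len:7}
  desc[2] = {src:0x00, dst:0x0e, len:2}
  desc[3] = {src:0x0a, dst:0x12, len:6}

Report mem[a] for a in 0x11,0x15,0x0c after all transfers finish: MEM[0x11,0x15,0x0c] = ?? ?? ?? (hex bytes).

MEM[0x11,0x15,0x0c] = 77 eb e2

#0 dst[0x13+2] := {0x25,0x76}
#1 dst[0x0b+7] := {0x76,0xe2,0xeb,0xcf,0x95,0x35,0x77}
#2 dst[0x0e+2] := {0x15,0x25}
#3 dst[0x12+6] := {0xb2,0x76,0xe2,0xeb,0x15,0x25}
query mem[0x11]=0x77, mem[0x15]=0xeb, mem[0x0c]=0xe2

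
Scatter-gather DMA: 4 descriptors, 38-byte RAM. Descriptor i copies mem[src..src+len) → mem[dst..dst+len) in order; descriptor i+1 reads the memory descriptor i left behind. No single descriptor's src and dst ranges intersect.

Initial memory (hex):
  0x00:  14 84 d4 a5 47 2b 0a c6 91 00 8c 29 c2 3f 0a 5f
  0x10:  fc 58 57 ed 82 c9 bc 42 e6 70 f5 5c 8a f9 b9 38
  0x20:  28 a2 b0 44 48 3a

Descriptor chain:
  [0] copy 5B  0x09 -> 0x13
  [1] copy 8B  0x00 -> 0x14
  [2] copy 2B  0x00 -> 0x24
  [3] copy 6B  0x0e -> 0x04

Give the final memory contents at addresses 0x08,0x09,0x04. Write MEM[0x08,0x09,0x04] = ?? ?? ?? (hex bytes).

D0: mem[0x13..0x17] <- [00 8c 29 c2 3f]
D1: mem[0x14..0x1b] <- [14 84 d4 a5 47 2b 0a c6]
D2: mem[0x24..0x25] <- [14 84]
D3: mem[0x04..0x09] <- [0a 5f fc 58 57 00]
query mem[0x08]=0x57, mem[0x09]=0x00, mem[0x04]=0x0a

MEM[0x08,0x09,0x04] = 57 00 0a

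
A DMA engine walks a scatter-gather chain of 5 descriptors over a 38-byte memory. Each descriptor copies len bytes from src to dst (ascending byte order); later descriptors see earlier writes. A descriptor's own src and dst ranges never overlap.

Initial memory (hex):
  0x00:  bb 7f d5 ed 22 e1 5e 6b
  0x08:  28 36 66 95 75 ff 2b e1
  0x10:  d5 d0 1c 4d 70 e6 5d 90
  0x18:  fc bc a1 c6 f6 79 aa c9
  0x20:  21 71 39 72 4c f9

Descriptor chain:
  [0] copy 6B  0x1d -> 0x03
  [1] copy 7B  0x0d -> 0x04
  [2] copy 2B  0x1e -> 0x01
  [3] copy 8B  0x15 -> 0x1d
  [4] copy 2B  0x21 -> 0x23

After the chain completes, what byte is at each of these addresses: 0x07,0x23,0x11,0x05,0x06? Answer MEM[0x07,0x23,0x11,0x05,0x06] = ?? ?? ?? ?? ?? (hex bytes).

MEM[0x07,0x23,0x11,0x05,0x06] = d5 bc d0 2b e1

  after D0: wrote 6B at 0x03 = 79aac9217139
  after D1: wrote 7B at 0x04 = ff2be1d5d01c4d
  after D2: wrote 2B at 0x01 = aac9
  after D3: wrote 8B at 0x1d = e65d90fcbca1c6f6
  after D4: wrote 2B at 0x23 = bca1
query mem[0x07]=0xd5, mem[0x23]=0xbc, mem[0x11]=0xd0, mem[0x05]=0x2b, mem[0x06]=0xe1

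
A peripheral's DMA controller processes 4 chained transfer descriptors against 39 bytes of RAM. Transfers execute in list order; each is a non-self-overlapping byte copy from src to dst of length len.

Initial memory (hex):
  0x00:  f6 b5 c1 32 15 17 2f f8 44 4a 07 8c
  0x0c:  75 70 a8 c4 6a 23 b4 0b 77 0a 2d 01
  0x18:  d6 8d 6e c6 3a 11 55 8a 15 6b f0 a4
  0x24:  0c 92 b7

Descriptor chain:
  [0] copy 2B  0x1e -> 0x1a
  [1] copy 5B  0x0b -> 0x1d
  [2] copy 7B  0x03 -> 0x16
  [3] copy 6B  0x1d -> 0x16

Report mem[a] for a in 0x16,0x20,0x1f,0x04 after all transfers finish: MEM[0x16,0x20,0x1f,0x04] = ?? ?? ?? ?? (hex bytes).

#0 dst[0x1a+2] := {0x55,0x8a}
#1 dst[0x1d+5] := {0x8c,0x75,0x70,0xa8,0xc4}
#2 dst[0x16+7] := {0x32,0x15,0x17,0x2f,0xf8,0x44,0x4a}
#3 dst[0x16+6] := {0x8c,0x75,0x70,0xa8,0xc4,0xf0}
query mem[0x16]=0x8c, mem[0x20]=0xa8, mem[0x1f]=0x70, mem[0x04]=0x15

MEM[0x16,0x20,0x1f,0x04] = 8c a8 70 15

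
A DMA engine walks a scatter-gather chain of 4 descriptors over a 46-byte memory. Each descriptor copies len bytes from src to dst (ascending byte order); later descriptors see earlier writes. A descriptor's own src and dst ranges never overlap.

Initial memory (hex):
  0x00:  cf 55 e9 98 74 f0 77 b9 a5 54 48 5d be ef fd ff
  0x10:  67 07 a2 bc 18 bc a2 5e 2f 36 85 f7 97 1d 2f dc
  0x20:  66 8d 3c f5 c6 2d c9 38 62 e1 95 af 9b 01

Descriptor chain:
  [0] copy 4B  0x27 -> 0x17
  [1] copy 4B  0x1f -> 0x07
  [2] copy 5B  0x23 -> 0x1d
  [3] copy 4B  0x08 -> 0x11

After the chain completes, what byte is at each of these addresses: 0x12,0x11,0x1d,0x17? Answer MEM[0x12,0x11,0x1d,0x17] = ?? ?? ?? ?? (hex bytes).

MEM[0x12,0x11,0x1d,0x17] = 8d 66 f5 38

[0] 0x27->0x17 len=4 : 38 62 e1 95
[1] 0x1f->0x07 len=4 : dc 66 8d 3c
[2] 0x23->0x1d len=5 : f5 c6 2d c9 38
[3] 0x08->0x11 len=4 : 66 8d 3c 5d
query mem[0x12]=0x8d, mem[0x11]=0x66, mem[0x1d]=0xf5, mem[0x17]=0x38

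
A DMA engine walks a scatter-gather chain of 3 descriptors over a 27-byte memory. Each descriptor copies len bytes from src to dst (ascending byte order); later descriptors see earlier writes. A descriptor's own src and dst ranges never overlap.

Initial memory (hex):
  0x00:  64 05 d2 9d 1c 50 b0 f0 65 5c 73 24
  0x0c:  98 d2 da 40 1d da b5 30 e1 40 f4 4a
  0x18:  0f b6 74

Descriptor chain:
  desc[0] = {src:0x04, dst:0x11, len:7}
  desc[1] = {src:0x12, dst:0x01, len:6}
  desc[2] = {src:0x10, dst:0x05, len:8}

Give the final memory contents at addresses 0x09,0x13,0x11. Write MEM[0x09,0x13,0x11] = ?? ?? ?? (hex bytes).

  after D0: wrote 7B at 0x11 = 1c50b0f0655c73
  after D1: wrote 6B at 0x01 = 50b0f0655c73
  after D2: wrote 8B at 0x05 = 1d1c50b0f0655c73
query mem[0x09]=0xf0, mem[0x13]=0xb0, mem[0x11]=0x1c

MEM[0x09,0x13,0x11] = f0 b0 1c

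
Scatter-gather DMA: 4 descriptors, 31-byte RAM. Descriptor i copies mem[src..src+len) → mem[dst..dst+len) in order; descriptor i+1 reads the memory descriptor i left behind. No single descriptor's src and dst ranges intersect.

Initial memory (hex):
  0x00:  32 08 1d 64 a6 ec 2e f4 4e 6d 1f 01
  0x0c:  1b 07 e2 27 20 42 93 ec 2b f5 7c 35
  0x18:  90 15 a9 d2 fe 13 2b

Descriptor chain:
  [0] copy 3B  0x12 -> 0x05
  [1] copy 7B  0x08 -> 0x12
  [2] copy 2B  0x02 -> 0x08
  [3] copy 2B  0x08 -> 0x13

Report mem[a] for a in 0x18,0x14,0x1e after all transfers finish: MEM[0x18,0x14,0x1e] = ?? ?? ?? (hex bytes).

#0 dst[0x05+3] := {0x93,0xec,0x2b}
#1 dst[0x12+7] := {0x4e,0x6d,0x1f,0x01,0x1b,0x07,0xe2}
#2 dst[0x08+2] := {0x1d,0x64}
#3 dst[0x13+2] := {0x1d,0x64}
query mem[0x18]=0xe2, mem[0x14]=0x64, mem[0x1e]=0x2b

MEM[0x18,0x14,0x1e] = e2 64 2b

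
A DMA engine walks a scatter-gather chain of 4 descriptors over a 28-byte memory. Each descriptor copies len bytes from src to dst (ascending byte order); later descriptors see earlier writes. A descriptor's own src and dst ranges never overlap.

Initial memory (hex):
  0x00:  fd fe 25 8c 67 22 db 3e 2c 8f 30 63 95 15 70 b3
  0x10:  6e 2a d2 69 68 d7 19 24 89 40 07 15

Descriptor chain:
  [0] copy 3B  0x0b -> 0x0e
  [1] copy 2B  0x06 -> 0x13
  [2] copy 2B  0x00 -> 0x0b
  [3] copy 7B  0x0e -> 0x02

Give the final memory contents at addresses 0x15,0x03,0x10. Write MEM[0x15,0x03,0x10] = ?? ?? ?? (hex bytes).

[0] 0x0b->0x0e len=3 : 63 95 15
[1] 0x06->0x13 len=2 : db 3e
[2] 0x00->0x0b len=2 : fd fe
[3] 0x0e->0x02 len=7 : 63 95 15 2a d2 db 3e
query mem[0x15]=0xd7, mem[0x03]=0x95, mem[0x10]=0x15

MEM[0x15,0x03,0x10] = d7 95 15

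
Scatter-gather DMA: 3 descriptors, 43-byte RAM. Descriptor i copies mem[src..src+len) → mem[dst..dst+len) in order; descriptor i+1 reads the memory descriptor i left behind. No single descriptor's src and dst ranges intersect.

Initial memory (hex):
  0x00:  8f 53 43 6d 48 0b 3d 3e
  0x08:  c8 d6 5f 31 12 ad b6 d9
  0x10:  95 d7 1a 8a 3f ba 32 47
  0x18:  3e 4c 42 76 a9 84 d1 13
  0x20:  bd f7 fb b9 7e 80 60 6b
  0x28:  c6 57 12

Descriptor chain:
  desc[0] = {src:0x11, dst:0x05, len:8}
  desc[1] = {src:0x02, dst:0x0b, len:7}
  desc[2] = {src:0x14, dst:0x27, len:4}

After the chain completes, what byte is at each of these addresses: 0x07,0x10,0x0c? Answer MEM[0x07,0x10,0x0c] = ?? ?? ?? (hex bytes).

MEM[0x07,0x10,0x0c] = 8a 8a 6d

  after D0: wrote 8B at 0x05 = d71a8a3fba32473e
  after D1: wrote 7B at 0x0b = 436d48d71a8a3f
  after D2: wrote 4B at 0x27 = 3fba3247
query mem[0x07]=0x8a, mem[0x10]=0x8a, mem[0x0c]=0x6d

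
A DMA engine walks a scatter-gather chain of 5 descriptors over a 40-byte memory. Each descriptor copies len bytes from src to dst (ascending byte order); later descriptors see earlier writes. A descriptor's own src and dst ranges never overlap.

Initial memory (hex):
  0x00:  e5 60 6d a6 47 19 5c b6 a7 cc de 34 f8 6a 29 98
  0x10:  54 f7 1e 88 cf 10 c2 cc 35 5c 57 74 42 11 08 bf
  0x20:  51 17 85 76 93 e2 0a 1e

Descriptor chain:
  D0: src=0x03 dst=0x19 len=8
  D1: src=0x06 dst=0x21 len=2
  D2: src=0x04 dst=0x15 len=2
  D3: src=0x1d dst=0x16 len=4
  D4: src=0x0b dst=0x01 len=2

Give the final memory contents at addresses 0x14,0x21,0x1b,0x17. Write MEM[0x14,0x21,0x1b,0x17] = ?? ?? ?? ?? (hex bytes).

[0] 0x03->0x19 len=8 : a6 47 19 5c b6 a7 cc de
[1] 0x06->0x21 len=2 : 5c b6
[2] 0x04->0x15 len=2 : 47 19
[3] 0x1d->0x16 len=4 : b6 a7 cc de
[4] 0x0b->0x01 len=2 : 34 f8
query mem[0x14]=0xcf, mem[0x21]=0x5c, mem[0x1b]=0x19, mem[0x17]=0xa7

MEM[0x14,0x21,0x1b,0x17] = cf 5c 19 a7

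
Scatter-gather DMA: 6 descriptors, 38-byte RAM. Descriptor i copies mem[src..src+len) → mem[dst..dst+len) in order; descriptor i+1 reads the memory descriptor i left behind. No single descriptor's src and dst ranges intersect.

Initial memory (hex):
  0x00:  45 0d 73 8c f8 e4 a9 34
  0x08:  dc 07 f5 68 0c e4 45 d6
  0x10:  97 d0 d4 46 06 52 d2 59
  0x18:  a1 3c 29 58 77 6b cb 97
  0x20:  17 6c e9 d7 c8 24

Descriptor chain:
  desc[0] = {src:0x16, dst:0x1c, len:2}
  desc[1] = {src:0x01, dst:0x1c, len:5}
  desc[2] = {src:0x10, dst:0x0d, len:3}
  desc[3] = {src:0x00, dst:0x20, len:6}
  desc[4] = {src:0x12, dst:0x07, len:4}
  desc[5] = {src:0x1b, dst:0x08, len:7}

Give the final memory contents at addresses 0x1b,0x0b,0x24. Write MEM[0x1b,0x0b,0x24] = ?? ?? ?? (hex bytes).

MEM[0x1b,0x0b,0x24] = 58 8c f8

D0: mem[0x1c..0x1d] <- [d2 59]
D1: mem[0x1c..0x20] <- [0d 73 8c f8 e4]
D2: mem[0x0d..0x0f] <- [97 d0 d4]
D3: mem[0x20..0x25] <- [45 0d 73 8c f8 e4]
D4: mem[0x07..0x0a] <- [d4 46 06 52]
D5: mem[0x08..0x0e] <- [58 0d 73 8c f8 45 0d]
query mem[0x1b]=0x58, mem[0x0b]=0x8c, mem[0x24]=0xf8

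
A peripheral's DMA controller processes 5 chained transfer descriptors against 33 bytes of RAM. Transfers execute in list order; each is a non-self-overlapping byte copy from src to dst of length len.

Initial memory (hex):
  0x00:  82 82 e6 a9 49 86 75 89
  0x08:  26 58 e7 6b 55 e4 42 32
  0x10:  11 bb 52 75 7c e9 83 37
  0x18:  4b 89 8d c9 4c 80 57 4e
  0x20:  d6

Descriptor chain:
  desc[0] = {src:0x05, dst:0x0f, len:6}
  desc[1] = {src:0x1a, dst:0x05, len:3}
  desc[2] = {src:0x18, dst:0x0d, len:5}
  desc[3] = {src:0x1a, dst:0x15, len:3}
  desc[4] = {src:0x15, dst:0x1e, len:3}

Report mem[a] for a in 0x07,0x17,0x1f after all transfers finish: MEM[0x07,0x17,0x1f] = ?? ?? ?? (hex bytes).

MEM[0x07,0x17,0x1f] = 4c 4c c9

#0 dst[0x0f+6] := {0x86,0x75,0x89,0x26,0x58,0xe7}
#1 dst[0x05+3] := {0x8d,0xc9,0x4c}
#2 dst[0x0d+5] := {0x4b,0x89,0x8d,0xc9,0x4c}
#3 dst[0x15+3] := {0x8d,0xc9,0x4c}
#4 dst[0x1e+3] := {0x8d,0xc9,0x4c}
query mem[0x07]=0x4c, mem[0x17]=0x4c, mem[0x1f]=0xc9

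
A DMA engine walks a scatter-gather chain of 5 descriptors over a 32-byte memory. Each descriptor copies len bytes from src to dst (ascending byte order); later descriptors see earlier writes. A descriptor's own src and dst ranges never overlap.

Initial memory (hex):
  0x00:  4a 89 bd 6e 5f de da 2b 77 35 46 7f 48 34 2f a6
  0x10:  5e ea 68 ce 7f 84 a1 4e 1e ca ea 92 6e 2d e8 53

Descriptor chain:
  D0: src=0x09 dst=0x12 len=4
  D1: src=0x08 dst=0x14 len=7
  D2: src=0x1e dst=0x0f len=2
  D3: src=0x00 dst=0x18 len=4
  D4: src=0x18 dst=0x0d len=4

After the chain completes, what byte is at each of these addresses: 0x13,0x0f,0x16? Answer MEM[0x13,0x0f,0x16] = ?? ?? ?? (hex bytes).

  after D0: wrote 4B at 0x12 = 35467f48
  after D1: wrote 7B at 0x14 = 7735467f48342f
  after D2: wrote 2B at 0x0f = e853
  after D3: wrote 4B at 0x18 = 4a89bd6e
  after D4: wrote 4B at 0x0d = 4a89bd6e
query mem[0x13]=0x46, mem[0x0f]=0xbd, mem[0x16]=0x46

MEM[0x13,0x0f,0x16] = 46 bd 46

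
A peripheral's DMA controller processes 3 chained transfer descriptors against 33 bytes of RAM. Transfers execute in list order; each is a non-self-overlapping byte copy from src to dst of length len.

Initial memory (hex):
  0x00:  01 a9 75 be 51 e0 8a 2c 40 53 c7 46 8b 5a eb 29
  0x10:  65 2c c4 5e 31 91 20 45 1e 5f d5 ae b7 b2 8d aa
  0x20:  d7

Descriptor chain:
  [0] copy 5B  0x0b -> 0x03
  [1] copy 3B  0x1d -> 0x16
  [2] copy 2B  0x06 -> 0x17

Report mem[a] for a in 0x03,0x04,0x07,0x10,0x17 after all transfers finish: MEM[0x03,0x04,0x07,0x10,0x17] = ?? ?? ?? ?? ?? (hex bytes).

MEM[0x03,0x04,0x07,0x10,0x17] = 46 8b 29 65 eb

D0: mem[0x03..0x07] <- [46 8b 5a eb 29]
D1: mem[0x16..0x18] <- [b2 8d aa]
D2: mem[0x17..0x18] <- [eb 29]
query mem[0x03]=0x46, mem[0x04]=0x8b, mem[0x07]=0x29, mem[0x10]=0x65, mem[0x17]=0xeb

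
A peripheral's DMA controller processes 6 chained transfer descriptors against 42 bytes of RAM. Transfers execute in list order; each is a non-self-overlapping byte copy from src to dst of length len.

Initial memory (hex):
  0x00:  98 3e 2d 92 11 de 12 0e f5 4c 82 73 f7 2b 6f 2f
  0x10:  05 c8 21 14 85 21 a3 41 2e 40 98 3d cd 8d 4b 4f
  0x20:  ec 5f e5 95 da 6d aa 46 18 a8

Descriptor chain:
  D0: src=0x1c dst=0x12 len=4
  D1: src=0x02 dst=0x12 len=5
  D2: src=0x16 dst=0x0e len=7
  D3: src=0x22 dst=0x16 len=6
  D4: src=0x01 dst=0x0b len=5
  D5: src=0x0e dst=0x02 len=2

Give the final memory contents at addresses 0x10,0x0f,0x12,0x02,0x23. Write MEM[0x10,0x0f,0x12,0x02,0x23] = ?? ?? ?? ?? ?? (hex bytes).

D0: mem[0x12..0x15] <- [cd 8d 4b 4f]
D1: mem[0x12..0x16] <- [2d 92 11 de 12]
D2: mem[0x0e..0x14] <- [12 41 2e 40 98 3d cd]
D3: mem[0x16..0x1b] <- [e5 95 da 6d aa 46]
D4: mem[0x0b..0x0f] <- [3e 2d 92 11 de]
D5: mem[0x02..0x03] <- [11 de]
query mem[0x10]=0x2e, mem[0x0f]=0xde, mem[0x12]=0x98, mem[0x02]=0x11, mem[0x23]=0x95

MEM[0x10,0x0f,0x12,0x02,0x23] = 2e de 98 11 95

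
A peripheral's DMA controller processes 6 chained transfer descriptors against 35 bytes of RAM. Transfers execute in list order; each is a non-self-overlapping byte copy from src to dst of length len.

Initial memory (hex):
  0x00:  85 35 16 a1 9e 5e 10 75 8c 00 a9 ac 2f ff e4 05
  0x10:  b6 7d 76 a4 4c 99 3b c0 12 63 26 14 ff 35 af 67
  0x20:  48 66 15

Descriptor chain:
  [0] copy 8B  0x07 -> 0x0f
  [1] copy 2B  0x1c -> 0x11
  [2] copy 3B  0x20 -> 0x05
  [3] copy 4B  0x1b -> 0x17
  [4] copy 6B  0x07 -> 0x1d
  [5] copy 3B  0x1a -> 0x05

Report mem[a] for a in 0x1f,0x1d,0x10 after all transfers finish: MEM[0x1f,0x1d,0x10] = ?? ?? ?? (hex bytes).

  after D0: wrote 8B at 0x0f = 758c00a9ac2fffe4
  after D1: wrote 2B at 0x11 = ff35
  after D2: wrote 3B at 0x05 = 486615
  after D3: wrote 4B at 0x17 = 14ff35af
  after D4: wrote 6B at 0x1d = 158c00a9ac2f
  after D5: wrote 3B at 0x05 = af14ff
query mem[0x1f]=0x00, mem[0x1d]=0x15, mem[0x10]=0x8c

MEM[0x1f,0x1d,0x10] = 00 15 8c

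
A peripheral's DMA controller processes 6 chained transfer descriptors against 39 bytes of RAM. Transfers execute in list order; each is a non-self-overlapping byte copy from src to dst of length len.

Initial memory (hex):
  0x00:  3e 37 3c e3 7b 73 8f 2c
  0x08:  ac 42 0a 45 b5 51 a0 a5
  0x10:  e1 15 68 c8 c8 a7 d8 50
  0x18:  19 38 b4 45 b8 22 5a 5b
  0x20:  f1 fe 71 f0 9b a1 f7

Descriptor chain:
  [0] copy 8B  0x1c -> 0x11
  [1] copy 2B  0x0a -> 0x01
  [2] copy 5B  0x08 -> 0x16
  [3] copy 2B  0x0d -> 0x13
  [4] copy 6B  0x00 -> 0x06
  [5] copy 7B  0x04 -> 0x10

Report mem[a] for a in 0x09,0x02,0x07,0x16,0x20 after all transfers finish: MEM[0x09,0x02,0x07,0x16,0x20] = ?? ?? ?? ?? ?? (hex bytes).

MEM[0x09,0x02,0x07,0x16,0x20] = e3 45 0a 7b f1

D0: mem[0x11..0x18] <- [b8 22 5a 5b f1 fe 71 f0]
D1: mem[0x01..0x02] <- [0a 45]
D2: mem[0x16..0x1a] <- [ac 42 0a 45 b5]
D3: mem[0x13..0x14] <- [51 a0]
D4: mem[0x06..0x0b] <- [3e 0a 45 e3 7b 73]
D5: mem[0x10..0x16] <- [7b 73 3e 0a 45 e3 7b]
query mem[0x09]=0xe3, mem[0x02]=0x45, mem[0x07]=0x0a, mem[0x16]=0x7b, mem[0x20]=0xf1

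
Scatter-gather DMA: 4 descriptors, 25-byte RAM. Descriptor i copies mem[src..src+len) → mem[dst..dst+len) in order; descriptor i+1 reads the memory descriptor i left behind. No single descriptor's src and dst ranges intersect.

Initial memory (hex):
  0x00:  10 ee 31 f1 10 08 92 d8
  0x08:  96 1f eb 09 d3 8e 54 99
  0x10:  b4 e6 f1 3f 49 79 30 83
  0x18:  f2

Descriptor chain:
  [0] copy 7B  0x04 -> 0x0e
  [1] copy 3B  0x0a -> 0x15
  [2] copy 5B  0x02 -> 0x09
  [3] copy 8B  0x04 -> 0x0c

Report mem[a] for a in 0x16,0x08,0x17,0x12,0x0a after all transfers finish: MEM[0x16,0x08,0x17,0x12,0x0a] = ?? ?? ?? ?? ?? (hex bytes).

D0: mem[0x0e..0x14] <- [10 08 92 d8 96 1f eb]
D1: mem[0x15..0x17] <- [eb 09 d3]
D2: mem[0x09..0x0d] <- [31 f1 10 08 92]
D3: mem[0x0c..0x13] <- [10 08 92 d8 96 31 f1 10]
query mem[0x16]=0x09, mem[0x08]=0x96, mem[0x17]=0xd3, mem[0x12]=0xf1, mem[0x0a]=0xf1

MEM[0x16,0x08,0x17,0x12,0x0a] = 09 96 d3 f1 f1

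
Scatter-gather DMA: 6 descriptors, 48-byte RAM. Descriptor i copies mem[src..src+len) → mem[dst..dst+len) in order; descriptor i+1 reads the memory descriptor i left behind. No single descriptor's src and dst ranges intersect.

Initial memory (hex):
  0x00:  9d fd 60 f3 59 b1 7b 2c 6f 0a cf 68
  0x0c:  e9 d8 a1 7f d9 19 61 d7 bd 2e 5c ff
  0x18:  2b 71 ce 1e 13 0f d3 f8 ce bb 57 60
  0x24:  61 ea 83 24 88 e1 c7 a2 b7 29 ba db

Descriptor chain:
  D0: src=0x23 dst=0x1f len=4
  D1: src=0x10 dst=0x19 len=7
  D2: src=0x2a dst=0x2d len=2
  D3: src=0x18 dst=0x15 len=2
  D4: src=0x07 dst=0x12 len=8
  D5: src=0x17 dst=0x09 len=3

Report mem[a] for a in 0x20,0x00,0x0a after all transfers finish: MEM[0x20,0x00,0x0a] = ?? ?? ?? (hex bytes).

MEM[0x20,0x00,0x0a] = 61 9d d8

  after D0: wrote 4B at 0x1f = 6061ea83
  after D1: wrote 7B at 0x19 = d91961d7bd2e5c
  after D2: wrote 2B at 0x2d = c7a2
  after D3: wrote 2B at 0x15 = 2bd9
  after D4: wrote 8B at 0x12 = 2c6f0acf68e9d8a1
  after D5: wrote 3B at 0x09 = e9d8a1
query mem[0x20]=0x61, mem[0x00]=0x9d, mem[0x0a]=0xd8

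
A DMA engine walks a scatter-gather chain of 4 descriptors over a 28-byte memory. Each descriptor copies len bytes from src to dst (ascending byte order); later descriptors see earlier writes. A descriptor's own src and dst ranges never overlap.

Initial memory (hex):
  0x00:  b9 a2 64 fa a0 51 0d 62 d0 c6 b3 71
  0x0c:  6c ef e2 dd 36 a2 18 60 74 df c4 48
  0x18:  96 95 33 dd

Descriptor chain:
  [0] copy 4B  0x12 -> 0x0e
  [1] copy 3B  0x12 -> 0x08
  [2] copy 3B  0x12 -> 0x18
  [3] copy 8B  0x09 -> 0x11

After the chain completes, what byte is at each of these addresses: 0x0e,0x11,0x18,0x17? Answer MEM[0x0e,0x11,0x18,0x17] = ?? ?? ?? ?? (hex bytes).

MEM[0x0e,0x11,0x18,0x17] = 18 60 74 60

[0] 0x12->0x0e len=4 : 18 60 74 df
[1] 0x12->0x08 len=3 : 18 60 74
[2] 0x12->0x18 len=3 : 18 60 74
[3] 0x09->0x11 len=8 : 60 74 71 6c ef 18 60 74
query mem[0x0e]=0x18, mem[0x11]=0x60, mem[0x18]=0x74, mem[0x17]=0x60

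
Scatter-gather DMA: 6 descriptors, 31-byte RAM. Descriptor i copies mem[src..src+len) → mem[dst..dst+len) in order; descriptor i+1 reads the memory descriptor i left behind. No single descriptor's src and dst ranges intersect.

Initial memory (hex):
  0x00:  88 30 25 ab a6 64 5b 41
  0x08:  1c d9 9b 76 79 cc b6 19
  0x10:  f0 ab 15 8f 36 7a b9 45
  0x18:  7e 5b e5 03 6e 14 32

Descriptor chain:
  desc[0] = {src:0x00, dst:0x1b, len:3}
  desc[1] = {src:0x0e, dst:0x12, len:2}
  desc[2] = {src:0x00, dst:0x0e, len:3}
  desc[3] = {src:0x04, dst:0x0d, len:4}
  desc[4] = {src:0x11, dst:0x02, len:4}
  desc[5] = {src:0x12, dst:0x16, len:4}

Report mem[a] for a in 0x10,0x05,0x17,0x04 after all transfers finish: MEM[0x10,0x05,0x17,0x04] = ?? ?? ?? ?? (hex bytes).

#0 dst[0x1b+3] := {0x88,0x30,0x25}
#1 dst[0x12+2] := {0xb6,0x19}
#2 dst[0x0e+3] := {0x88,0x30,0x25}
#3 dst[0x0d+4] := {0xa6,0x64,0x5b,0x41}
#4 dst[0x02+4] := {0xab,0xb6,0x19,0x36}
#5 dst[0x16+4] := {0xb6,0x19,0x36,0x7a}
query mem[0x10]=0x41, mem[0x05]=0x36, mem[0x17]=0x19, mem[0x04]=0x19

MEM[0x10,0x05,0x17,0x04] = 41 36 19 19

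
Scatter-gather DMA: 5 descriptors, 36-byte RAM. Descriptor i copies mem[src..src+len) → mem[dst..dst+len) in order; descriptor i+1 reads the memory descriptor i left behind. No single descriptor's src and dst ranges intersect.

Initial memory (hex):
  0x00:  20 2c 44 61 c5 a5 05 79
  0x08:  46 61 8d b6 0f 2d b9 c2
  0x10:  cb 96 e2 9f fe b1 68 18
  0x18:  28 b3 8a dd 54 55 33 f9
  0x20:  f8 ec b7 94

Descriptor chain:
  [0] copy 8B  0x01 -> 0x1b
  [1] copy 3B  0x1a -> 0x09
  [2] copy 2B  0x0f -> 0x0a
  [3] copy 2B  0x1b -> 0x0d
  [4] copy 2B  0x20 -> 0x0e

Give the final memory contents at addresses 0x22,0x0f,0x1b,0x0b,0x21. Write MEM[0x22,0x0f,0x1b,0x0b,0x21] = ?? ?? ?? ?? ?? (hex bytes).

MEM[0x22,0x0f,0x1b,0x0b,0x21] = 46 79 2c cb 79

D0: mem[0x1b..0x22] <- [2c 44 61 c5 a5 05 79 46]
D1: mem[0x09..0x0b] <- [8a 2c 44]
D2: mem[0x0a..0x0b] <- [c2 cb]
D3: mem[0x0d..0x0e] <- [2c 44]
D4: mem[0x0e..0x0f] <- [05 79]
query mem[0x22]=0x46, mem[0x0f]=0x79, mem[0x1b]=0x2c, mem[0x0b]=0xcb, mem[0x21]=0x79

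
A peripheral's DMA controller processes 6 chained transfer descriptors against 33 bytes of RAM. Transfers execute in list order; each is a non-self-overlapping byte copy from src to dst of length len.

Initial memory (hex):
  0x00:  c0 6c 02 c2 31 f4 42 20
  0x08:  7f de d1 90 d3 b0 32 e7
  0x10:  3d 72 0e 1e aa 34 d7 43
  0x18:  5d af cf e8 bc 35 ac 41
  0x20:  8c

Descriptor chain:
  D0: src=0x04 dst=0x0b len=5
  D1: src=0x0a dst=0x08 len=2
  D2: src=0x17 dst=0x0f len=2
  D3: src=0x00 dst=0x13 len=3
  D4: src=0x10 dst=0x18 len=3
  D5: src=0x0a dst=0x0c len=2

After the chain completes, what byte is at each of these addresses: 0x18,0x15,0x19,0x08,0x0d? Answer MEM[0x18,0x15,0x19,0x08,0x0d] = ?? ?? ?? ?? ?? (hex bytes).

MEM[0x18,0x15,0x19,0x08,0x0d] = 5d 02 72 d1 31

D0: mem[0x0b..0x0f] <- [31 f4 42 20 7f]
D1: mem[0x08..0x09] <- [d1 31]
D2: mem[0x0f..0x10] <- [43 5d]
D3: mem[0x13..0x15] <- [c0 6c 02]
D4: mem[0x18..0x1a] <- [5d 72 0e]
D5: mem[0x0c..0x0d] <- [d1 31]
query mem[0x18]=0x5d, mem[0x15]=0x02, mem[0x19]=0x72, mem[0x08]=0xd1, mem[0x0d]=0x31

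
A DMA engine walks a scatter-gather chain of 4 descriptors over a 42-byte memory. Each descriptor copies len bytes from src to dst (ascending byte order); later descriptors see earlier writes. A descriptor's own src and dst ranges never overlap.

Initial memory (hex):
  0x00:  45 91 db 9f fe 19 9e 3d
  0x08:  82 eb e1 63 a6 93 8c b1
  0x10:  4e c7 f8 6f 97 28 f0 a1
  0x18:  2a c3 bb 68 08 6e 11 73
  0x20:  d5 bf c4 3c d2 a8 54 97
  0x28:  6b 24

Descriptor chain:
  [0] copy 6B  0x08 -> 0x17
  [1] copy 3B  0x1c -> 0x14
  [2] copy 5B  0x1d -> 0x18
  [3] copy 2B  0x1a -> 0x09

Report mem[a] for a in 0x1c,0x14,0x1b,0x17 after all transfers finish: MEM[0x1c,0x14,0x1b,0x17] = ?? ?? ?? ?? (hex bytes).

MEM[0x1c,0x14,0x1b,0x17] = bf 93 d5 82

[0] 0x08->0x17 len=6 : 82 eb e1 63 a6 93
[1] 0x1c->0x14 len=3 : 93 6e 11
[2] 0x1d->0x18 len=5 : 6e 11 73 d5 bf
[3] 0x1a->0x09 len=2 : 73 d5
query mem[0x1c]=0xbf, mem[0x14]=0x93, mem[0x1b]=0xd5, mem[0x17]=0x82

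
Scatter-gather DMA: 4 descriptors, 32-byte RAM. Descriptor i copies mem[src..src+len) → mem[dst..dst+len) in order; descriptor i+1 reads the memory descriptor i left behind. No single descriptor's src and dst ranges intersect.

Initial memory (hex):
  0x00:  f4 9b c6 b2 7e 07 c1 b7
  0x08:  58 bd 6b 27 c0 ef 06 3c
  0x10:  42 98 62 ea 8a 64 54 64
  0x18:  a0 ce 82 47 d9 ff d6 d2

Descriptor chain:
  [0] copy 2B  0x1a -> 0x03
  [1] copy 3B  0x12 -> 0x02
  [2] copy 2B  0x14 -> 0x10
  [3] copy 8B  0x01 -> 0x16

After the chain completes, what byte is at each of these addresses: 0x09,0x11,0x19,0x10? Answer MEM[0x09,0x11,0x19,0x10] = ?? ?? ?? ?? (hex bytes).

  after D0: wrote 2B at 0x03 = 8247
  after D1: wrote 3B at 0x02 = 62ea8a
  after D2: wrote 2B at 0x10 = 8a64
  after D3: wrote 8B at 0x16 = 9b62ea8a07c1b758
query mem[0x09]=0xbd, mem[0x11]=0x64, mem[0x19]=0x8a, mem[0x10]=0x8a

MEM[0x09,0x11,0x19,0x10] = bd 64 8a 8a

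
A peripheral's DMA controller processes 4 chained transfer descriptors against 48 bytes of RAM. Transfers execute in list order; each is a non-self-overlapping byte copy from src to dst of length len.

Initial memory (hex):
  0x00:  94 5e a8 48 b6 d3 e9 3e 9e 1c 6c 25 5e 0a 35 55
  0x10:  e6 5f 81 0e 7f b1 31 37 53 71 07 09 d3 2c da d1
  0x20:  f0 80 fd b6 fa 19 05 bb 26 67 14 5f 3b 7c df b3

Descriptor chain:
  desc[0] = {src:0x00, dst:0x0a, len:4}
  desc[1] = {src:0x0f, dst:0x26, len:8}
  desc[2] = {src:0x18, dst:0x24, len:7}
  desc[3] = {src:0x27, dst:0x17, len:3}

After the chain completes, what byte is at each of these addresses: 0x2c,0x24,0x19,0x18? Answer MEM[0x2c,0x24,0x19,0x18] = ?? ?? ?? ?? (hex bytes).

MEM[0x2c,0x24,0x19,0x18] = b1 53 2c d3

#0 dst[0x0a+4] := {0x94,0x5e,0xa8,0x48}
#1 dst[0x26+8] := {0x55,0xe6,0x5f,0x81,0x0e,0x7f,0xb1,0x31}
#2 dst[0x24+7] := {0x53,0x71,0x07,0x09,0xd3,0x2c,0xda}
#3 dst[0x17+3] := {0x09,0xd3,0x2c}
query mem[0x2c]=0xb1, mem[0x24]=0x53, mem[0x19]=0x2c, mem[0x18]=0xd3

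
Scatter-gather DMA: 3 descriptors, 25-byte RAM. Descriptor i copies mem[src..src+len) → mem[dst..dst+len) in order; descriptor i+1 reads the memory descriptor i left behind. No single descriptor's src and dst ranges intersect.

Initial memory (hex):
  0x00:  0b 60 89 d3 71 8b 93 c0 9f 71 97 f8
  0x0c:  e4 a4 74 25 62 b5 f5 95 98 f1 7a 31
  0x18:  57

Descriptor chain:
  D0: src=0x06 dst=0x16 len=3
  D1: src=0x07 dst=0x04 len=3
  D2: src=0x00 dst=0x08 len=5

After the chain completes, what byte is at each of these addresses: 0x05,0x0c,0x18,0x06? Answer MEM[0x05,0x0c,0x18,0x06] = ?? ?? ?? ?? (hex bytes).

#0 dst[0x16+3] := {0x93,0xc0,0x9f}
#1 dst[0x04+3] := {0xc0,0x9f,0x71}
#2 dst[0x08+5] := {0x0b,0x60,0x89,0xd3,0xc0}
query mem[0x05]=0x9f, mem[0x0c]=0xc0, mem[0x18]=0x9f, mem[0x06]=0x71

MEM[0x05,0x0c,0x18,0x06] = 9f c0 9f 71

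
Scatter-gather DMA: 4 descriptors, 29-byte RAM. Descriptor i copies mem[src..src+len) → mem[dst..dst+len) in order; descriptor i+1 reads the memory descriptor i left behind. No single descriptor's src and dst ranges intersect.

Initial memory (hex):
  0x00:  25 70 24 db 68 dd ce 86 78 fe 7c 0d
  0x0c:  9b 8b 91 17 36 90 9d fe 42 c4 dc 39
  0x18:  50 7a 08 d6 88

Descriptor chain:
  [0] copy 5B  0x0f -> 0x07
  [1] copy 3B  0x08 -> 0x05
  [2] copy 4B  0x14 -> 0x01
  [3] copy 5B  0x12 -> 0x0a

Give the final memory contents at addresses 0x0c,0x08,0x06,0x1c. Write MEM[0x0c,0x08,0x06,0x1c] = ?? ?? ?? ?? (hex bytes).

D0: mem[0x07..0x0b] <- [17 36 90 9d fe]
D1: mem[0x05..0x07] <- [36 90 9d]
D2: mem[0x01..0x04] <- [42 c4 dc 39]
D3: mem[0x0a..0x0e] <- [9d fe 42 c4 dc]
query mem[0x0c]=0x42, mem[0x08]=0x36, mem[0x06]=0x90, mem[0x1c]=0x88

MEM[0x0c,0x08,0x06,0x1c] = 42 36 90 88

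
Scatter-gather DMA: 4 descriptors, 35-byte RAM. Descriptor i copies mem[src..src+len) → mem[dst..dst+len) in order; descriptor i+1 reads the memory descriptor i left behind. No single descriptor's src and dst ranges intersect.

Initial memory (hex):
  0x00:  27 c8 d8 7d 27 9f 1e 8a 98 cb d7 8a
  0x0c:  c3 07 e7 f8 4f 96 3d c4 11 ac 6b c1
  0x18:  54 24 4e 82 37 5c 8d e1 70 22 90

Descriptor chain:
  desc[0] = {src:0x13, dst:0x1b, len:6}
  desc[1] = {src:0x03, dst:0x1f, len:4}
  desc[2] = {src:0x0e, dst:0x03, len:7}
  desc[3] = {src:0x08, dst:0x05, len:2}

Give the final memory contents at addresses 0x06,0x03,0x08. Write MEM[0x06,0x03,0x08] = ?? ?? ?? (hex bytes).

  after D0: wrote 6B at 0x1b = c411ac6bc154
  after D1: wrote 4B at 0x1f = 7d279f1e
  after D2: wrote 7B at 0x03 = e7f84f963dc411
  after D3: wrote 2B at 0x05 = c411
query mem[0x06]=0x11, mem[0x03]=0xe7, mem[0x08]=0xc4

MEM[0x06,0x03,0x08] = 11 e7 c4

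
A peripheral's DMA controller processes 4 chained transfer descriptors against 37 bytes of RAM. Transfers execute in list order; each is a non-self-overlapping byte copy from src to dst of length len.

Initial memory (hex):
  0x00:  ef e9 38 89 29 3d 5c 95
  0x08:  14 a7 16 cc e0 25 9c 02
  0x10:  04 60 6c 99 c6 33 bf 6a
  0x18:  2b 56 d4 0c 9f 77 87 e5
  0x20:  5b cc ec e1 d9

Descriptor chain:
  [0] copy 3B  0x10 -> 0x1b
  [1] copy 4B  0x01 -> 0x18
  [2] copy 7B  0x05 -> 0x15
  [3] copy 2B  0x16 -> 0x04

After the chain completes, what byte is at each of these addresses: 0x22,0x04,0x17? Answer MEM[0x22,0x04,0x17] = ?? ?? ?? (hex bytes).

[0] 0x10->0x1b len=3 : 04 60 6c
[1] 0x01->0x18 len=4 : e9 38 89 29
[2] 0x05->0x15 len=7 : 3d 5c 95 14 a7 16 cc
[3] 0x16->0x04 len=2 : 5c 95
query mem[0x22]=0xec, mem[0x04]=0x5c, mem[0x17]=0x95

MEM[0x22,0x04,0x17] = ec 5c 95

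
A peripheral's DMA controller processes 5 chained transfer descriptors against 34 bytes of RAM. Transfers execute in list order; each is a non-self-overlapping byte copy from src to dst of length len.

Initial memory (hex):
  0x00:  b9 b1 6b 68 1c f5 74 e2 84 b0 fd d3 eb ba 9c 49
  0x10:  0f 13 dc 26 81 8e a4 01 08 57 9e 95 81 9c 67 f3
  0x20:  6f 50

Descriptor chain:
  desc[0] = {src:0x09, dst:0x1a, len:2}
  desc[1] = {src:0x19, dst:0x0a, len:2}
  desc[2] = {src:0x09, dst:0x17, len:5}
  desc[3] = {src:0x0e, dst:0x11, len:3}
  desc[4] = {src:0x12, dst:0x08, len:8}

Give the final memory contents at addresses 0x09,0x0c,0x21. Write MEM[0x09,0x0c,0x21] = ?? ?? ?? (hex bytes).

MEM[0x09,0x0c,0x21] = 0f a4 50

#0 dst[0x1a+2] := {0xb0,0xfd}
#1 dst[0x0a+2] := {0x57,0xb0}
#2 dst[0x17+5] := {0xb0,0x57,0xb0,0xeb,0xba}
#3 dst[0x11+3] := {0x9c,0x49,0x0f}
#4 dst[0x08+8] := {0x49,0x0f,0x81,0x8e,0xa4,0xb0,0x57,0xb0}
query mem[0x09]=0x0f, mem[0x0c]=0xa4, mem[0x21]=0x50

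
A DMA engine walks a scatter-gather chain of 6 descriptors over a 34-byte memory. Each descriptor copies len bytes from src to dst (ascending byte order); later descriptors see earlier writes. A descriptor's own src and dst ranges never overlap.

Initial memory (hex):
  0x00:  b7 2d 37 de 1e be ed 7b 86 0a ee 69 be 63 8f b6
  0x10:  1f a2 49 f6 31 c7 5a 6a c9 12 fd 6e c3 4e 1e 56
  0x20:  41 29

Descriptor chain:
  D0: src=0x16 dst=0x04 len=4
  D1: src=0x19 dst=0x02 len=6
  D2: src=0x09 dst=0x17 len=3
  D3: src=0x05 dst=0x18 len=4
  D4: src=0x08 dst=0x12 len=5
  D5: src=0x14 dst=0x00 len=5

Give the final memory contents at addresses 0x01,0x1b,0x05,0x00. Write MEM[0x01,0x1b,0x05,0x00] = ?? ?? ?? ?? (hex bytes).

#0 dst[0x04+4] := {0x5a,0x6a,0xc9,0x12}
#1 dst[0x02+6] := {0x12,0xfd,0x6e,0xc3,0x4e,0x1e}
#2 dst[0x17+3] := {0x0a,0xee,0x69}
#3 dst[0x18+4] := {0xc3,0x4e,0x1e,0x86}
#4 dst[0x12+5] := {0x86,0x0a,0xee,0x69,0xbe}
#5 dst[0x00+5] := {0xee,0x69,0xbe,0x0a,0xc3}
query mem[0x01]=0x69, mem[0x1b]=0x86, mem[0x05]=0xc3, mem[0x00]=0xee

MEM[0x01,0x1b,0x05,0x00] = 69 86 c3 ee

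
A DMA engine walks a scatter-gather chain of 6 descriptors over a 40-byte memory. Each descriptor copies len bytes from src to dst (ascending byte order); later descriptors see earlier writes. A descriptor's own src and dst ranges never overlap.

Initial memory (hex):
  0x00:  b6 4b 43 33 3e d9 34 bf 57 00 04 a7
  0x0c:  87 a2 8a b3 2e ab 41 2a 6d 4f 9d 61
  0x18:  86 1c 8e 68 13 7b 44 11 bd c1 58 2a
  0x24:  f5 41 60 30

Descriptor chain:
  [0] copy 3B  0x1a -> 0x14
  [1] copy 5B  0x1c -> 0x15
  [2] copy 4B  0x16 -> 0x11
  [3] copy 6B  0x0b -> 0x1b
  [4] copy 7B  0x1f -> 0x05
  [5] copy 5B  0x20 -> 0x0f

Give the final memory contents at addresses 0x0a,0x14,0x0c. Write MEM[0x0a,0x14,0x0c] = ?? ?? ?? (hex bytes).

MEM[0x0a,0x14,0x0c] = f5 bd 87

D0: mem[0x14..0x16] <- [8e 68 13]
D1: mem[0x15..0x19] <- [13 7b 44 11 bd]
D2: mem[0x11..0x14] <- [7b 44 11 bd]
D3: mem[0x1b..0x20] <- [a7 87 a2 8a b3 2e]
D4: mem[0x05..0x0b] <- [b3 2e c1 58 2a f5 41]
D5: mem[0x0f..0x13] <- [2e c1 58 2a f5]
query mem[0x0a]=0xf5, mem[0x14]=0xbd, mem[0x0c]=0x87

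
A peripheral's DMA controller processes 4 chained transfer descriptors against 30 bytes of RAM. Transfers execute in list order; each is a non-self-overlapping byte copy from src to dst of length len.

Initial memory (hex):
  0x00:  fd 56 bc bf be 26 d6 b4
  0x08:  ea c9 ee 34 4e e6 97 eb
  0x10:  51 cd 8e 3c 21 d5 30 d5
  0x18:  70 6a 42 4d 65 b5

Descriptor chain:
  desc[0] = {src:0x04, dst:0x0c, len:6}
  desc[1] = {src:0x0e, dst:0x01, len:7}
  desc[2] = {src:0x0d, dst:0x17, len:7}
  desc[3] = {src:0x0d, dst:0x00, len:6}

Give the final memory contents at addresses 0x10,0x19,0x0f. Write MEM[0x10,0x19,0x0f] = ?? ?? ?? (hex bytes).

  after D0: wrote 6B at 0x0c = be26d6b4eac9
  after D1: wrote 7B at 0x01 = d6b4eac98e3c21
  after D2: wrote 7B at 0x17 = 26d6b4eac98e3c
  after D3: wrote 6B at 0x00 = 26d6b4eac98e
query mem[0x10]=0xea, mem[0x19]=0xb4, mem[0x0f]=0xb4

MEM[0x10,0x19,0x0f] = ea b4 b4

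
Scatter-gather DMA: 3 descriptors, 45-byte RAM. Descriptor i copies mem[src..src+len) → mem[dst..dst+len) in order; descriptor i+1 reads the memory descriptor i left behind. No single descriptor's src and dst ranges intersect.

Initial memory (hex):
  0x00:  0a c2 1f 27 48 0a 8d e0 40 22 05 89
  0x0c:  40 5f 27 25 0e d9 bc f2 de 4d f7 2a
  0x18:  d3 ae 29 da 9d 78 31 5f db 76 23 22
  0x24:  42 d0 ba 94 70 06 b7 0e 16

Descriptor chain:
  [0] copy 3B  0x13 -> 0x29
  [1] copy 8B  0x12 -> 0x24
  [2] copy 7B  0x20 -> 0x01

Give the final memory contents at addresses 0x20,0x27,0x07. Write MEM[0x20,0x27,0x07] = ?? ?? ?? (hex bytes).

[0] 0x13->0x29 len=3 : f2 de 4d
[1] 0x12->0x24 len=8 : bc f2 de 4d f7 2a d3 ae
[2] 0x20->0x01 len=7 : db 76 23 22 bc f2 de
query mem[0x20]=0xdb, mem[0x27]=0x4d, mem[0x07]=0xde

MEM[0x20,0x27,0x07] = db 4d de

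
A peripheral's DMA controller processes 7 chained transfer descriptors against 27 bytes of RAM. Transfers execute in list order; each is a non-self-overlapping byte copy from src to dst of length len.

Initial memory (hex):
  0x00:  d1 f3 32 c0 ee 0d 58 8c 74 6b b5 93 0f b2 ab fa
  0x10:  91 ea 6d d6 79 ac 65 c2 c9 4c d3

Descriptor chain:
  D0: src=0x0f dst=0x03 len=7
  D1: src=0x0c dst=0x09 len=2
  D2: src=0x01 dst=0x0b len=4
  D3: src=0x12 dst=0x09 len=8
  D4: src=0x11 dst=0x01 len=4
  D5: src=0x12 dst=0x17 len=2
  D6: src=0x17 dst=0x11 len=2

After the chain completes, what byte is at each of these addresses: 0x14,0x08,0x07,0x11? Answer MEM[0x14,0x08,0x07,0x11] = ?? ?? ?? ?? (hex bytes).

MEM[0x14,0x08,0x07,0x11] = 79 79 d6 6d

  after D0: wrote 7B at 0x03 = fa91ea6dd679ac
  after D1: wrote 2B at 0x09 = 0fb2
  after D2: wrote 4B at 0x0b = f332fa91
  after D3: wrote 8B at 0x09 = 6dd679ac65c2c94c
  after D4: wrote 4B at 0x01 = ea6dd679
  after D5: wrote 2B at 0x17 = 6dd6
  after D6: wrote 2B at 0x11 = 6dd6
query mem[0x14]=0x79, mem[0x08]=0x79, mem[0x07]=0xd6, mem[0x11]=0x6d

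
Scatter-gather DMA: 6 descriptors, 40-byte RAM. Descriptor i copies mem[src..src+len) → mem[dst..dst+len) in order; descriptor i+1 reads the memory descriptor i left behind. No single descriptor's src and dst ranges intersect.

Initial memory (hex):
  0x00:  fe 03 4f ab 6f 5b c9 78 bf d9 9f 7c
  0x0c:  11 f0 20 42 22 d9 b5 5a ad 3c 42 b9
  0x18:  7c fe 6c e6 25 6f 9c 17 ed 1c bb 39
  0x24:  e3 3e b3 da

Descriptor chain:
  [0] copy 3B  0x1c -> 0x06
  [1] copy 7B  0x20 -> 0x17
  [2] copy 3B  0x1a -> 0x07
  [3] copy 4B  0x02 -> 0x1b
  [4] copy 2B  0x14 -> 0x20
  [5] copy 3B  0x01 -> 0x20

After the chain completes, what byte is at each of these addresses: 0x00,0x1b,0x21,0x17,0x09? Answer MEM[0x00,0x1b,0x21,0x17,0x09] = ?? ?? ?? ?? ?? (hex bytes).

MEM[0x00,0x1b,0x21,0x17,0x09] = fe 4f 4f ed 3e

D0: mem[0x06..0x08] <- [25 6f 9c]
D1: mem[0x17..0x1d] <- [ed 1c bb 39 e3 3e b3]
D2: mem[0x07..0x09] <- [39 e3 3e]
D3: mem[0x1b..0x1e] <- [4f ab 6f 5b]
D4: mem[0x20..0x21] <- [ad 3c]
D5: mem[0x20..0x22] <- [03 4f ab]
query mem[0x00]=0xfe, mem[0x1b]=0x4f, mem[0x21]=0x4f, mem[0x17]=0xed, mem[0x09]=0x3e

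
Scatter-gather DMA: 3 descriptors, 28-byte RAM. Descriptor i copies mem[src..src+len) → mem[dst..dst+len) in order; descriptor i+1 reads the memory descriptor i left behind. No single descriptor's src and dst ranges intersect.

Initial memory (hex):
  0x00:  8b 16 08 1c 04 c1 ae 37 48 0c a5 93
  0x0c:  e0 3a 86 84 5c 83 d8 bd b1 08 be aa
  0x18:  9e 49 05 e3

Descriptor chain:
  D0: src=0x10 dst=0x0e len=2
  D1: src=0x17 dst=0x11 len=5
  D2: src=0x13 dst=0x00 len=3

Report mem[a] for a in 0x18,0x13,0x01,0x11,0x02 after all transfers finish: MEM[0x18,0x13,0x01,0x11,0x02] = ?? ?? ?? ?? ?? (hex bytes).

D0: mem[0x0e..0x0f] <- [5c 83]
D1: mem[0x11..0x15] <- [aa 9e 49 05 e3]
D2: mem[0x00..0x02] <- [49 05 e3]
query mem[0x18]=0x9e, mem[0x13]=0x49, mem[0x01]=0x05, mem[0x11]=0xaa, mem[0x02]=0xe3

MEM[0x18,0x13,0x01,0x11,0x02] = 9e 49 05 aa e3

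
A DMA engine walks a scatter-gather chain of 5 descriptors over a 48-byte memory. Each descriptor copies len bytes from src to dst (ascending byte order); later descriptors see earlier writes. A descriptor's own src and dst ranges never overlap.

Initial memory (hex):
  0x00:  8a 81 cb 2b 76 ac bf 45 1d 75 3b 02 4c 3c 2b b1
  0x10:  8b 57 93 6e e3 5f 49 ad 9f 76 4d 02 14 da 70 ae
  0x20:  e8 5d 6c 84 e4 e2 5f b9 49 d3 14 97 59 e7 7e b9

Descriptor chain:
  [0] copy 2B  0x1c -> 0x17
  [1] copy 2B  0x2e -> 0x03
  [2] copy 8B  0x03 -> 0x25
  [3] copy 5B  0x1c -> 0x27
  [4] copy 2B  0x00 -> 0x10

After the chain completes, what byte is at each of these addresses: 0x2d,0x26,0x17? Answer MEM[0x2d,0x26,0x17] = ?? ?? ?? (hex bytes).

  after D0: wrote 2B at 0x17 = 14da
  after D1: wrote 2B at 0x03 = 7eb9
  after D2: wrote 8B at 0x25 = 7eb9acbf451d753b
  after D3: wrote 5B at 0x27 = 14da70aee8
  after D4: wrote 2B at 0x10 = 8a81
query mem[0x2d]=0xe7, mem[0x26]=0xb9, mem[0x17]=0x14

MEM[0x2d,0x26,0x17] = e7 b9 14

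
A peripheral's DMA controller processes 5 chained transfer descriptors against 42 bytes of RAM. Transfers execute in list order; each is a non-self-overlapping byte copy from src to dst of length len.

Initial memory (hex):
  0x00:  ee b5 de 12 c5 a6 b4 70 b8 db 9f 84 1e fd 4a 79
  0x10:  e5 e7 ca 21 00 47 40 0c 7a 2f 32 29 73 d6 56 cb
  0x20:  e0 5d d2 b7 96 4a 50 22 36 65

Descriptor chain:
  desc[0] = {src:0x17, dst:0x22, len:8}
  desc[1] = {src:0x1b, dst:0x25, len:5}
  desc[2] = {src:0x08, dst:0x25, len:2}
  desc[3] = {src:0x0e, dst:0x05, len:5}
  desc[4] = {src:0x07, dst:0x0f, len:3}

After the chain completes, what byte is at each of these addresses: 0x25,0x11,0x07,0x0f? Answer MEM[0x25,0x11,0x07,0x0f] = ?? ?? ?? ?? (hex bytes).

D0: mem[0x22..0x29] <- [0c 7a 2f 32 29 73 d6 56]
D1: mem[0x25..0x29] <- [29 73 d6 56 cb]
D2: mem[0x25..0x26] <- [b8 db]
D3: mem[0x05..0x09] <- [4a 79 e5 e7 ca]
D4: mem[0x0f..0x11] <- [e5 e7 ca]
query mem[0x25]=0xb8, mem[0x11]=0xca, mem[0x07]=0xe5, mem[0x0f]=0xe5

MEM[0x25,0x11,0x07,0x0f] = b8 ca e5 e5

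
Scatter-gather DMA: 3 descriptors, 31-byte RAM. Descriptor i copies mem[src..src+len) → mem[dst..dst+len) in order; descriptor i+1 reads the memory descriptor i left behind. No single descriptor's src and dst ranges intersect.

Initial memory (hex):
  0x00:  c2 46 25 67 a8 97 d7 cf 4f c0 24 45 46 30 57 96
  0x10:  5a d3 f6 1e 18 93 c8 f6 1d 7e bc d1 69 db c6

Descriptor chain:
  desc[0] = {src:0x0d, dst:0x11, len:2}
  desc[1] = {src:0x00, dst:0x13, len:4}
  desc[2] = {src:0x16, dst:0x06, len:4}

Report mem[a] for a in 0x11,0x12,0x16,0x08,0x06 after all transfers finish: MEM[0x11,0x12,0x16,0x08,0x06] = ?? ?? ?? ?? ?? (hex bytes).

D0: mem[0x11..0x12] <- [30 57]
D1: mem[0x13..0x16] <- [c2 46 25 67]
D2: mem[0x06..0x09] <- [67 f6 1d 7e]
query mem[0x11]=0x30, mem[0x12]=0x57, mem[0x16]=0x67, mem[0x08]=0x1d, mem[0x06]=0x67

MEM[0x11,0x12,0x16,0x08,0x06] = 30 57 67 1d 67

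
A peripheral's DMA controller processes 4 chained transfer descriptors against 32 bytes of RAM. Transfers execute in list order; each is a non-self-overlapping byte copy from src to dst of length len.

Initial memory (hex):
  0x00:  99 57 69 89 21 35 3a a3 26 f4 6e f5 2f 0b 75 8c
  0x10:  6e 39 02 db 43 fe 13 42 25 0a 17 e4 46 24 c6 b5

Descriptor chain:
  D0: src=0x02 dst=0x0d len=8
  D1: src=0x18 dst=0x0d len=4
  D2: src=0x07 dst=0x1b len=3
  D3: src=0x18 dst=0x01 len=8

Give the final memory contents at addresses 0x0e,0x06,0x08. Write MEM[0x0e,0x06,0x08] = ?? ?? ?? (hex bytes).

MEM[0x0e,0x06,0x08] = 0a f4 b5

D0: mem[0x0d..0x14] <- [69 89 21 35 3a a3 26 f4]
D1: mem[0x0d..0x10] <- [25 0a 17 e4]
D2: mem[0x1b..0x1d] <- [a3 26 f4]
D3: mem[0x01..0x08] <- [25 0a 17 a3 26 f4 c6 b5]
query mem[0x0e]=0x0a, mem[0x06]=0xf4, mem[0x08]=0xb5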